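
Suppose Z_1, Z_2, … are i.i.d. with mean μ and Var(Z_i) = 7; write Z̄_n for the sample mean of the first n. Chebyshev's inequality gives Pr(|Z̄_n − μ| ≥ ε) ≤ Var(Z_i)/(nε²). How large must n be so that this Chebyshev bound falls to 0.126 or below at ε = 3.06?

Require 7/(n·3.06²) ≤ 0.126, i.e. n ≥ 7/(0.126·3.06²) = 5.933.
The smallest integer n is 6.

6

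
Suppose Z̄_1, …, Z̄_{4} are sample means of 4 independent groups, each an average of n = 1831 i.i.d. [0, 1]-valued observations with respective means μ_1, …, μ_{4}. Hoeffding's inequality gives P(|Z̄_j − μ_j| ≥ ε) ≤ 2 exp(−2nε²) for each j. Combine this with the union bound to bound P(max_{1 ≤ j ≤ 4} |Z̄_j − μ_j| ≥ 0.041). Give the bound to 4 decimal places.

Per-experiment Hoeffding bound: 2·exp(−2·1831·0.041²) = 2·exp(−6.15582) = 0.0042422.
Union bound over 4 events: 4·0.0042422 = 0.01697.

0.0170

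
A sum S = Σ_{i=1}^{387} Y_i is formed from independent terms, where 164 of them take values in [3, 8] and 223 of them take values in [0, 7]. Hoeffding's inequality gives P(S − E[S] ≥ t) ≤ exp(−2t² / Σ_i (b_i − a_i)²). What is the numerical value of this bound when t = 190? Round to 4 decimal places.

Σ(b_i − a_i)² = 164·5² + 223·7² = 15027.
Exponent = 2·190² / 15027 = 4.80468.
Bound = exp(−4.80468) = 0.00819.

0.0082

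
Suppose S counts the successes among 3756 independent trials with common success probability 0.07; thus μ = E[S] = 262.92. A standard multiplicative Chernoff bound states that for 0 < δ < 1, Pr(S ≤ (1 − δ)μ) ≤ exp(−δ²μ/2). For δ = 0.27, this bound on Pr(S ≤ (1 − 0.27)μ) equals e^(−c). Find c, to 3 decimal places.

9.583

c = δ²μ/2 = 0.27²·262.92/2 = 9.5834.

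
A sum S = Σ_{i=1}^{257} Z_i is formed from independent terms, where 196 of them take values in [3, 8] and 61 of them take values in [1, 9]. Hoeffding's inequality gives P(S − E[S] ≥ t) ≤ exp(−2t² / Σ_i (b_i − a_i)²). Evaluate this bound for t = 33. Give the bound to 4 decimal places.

0.7808

Σ(b_i − a_i)² = 196·5² + 61·8² = 8804.
Exponent = 2·33² / 8804 = 0.24739.
Bound = exp(−0.24739) = 0.78084.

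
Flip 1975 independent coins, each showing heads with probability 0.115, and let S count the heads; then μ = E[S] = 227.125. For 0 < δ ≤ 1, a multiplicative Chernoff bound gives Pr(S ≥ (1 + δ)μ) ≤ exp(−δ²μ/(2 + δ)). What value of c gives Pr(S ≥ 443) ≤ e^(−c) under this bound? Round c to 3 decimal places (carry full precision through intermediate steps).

69.542

Write 443 = (1 + δ)μ, so δ = 443/227.125 − 1 = 0.9504678…
Then the exponent is δ²μ/(2 + δ) = (443 − μ)² / (μ·(2 + δ)) = 69.542273.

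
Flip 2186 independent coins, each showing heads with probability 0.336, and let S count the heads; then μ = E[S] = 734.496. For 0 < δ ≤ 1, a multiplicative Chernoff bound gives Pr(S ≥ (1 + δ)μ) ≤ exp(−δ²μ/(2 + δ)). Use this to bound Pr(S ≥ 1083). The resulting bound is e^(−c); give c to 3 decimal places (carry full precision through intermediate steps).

Write 1083 = (1 + δ)μ, so δ = 1083/734.496 − 1 = 0.4744805…
Then the exponent is δ²μ/(2 + δ) = (1083 − μ)² / (μ·(2 + δ)) = 66.825477.

66.825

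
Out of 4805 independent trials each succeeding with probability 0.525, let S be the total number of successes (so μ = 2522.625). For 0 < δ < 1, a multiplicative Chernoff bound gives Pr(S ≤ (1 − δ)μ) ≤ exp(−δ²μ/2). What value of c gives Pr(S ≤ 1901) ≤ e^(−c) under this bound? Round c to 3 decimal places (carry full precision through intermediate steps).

Write 1901 = (1 − δ)μ, so δ = 1 − 1901/2522.625 = 0.2464199…
Then the exponent is δ²μ/2 = (μ − 1901)²/(2μ) = 76.590385.

76.590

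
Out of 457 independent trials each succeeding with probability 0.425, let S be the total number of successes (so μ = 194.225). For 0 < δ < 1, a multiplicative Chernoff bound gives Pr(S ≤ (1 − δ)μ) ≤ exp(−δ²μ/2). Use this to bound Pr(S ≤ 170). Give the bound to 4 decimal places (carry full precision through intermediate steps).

0.2207

Write 170 = (1 − δ)μ, so δ = 1 − 170/194.225 = 0.1247265…
Then the exponent is δ²μ/2 = (μ − 170)²/(2μ) = 1.510749.
Bound = exp(−1.510749) = 0.22074.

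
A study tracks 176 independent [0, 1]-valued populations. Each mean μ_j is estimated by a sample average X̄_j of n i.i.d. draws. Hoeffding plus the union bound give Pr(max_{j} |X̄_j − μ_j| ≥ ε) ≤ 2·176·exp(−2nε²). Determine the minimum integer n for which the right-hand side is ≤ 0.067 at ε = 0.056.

Need 2·176·exp(−2nε²) ≤ 0.067, i.e. exp(−2nε²) ≤ 0.067/352.
So 2nε² ≥ ln(352/0.067) = 8.566694.
Hence n ≥ 8.566694/(2·0.056²) = 1365.863.
The smallest integer n is 1366.

1366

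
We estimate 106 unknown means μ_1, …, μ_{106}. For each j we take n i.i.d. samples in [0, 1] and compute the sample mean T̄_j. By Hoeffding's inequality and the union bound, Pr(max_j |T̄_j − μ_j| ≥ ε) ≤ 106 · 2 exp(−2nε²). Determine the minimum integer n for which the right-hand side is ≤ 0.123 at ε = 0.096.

405

Need 2·106·exp(−2nε²) ≤ 0.123, i.e. exp(−2nε²) ≤ 0.123/212.
So 2nε² ≥ ln(212/0.123) = 7.452157.
Hence n ≥ 7.452157/(2·0.096²) = 404.305.
The smallest integer n is 405.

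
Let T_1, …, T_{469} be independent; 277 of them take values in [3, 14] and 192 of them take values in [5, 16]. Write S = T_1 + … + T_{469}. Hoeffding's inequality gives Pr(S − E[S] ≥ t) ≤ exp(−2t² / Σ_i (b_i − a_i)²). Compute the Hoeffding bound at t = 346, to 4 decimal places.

0.0147

Σ(b_i − a_i)² = 277·11² + 192·11² = 56749.
Exponent = 2·346² / 56749 = 4.21914.
Bound = exp(−4.21914) = 0.01471.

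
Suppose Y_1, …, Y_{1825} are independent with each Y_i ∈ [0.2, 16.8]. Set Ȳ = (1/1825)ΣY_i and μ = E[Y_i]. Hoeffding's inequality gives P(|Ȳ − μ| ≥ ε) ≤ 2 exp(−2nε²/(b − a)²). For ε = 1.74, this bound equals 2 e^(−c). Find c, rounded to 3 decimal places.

c = 2nε²/(b − a)² = 2·1825·1.74² / 16.6² = 40.1028.

40.103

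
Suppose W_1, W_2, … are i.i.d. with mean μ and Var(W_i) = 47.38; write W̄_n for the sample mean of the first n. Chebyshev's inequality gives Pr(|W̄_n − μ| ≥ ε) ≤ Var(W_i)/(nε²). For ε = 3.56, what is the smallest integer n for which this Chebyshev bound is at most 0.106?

Require 47.38/(n·3.56²) ≤ 0.106, i.e. n ≥ 47.38/(0.106·3.56²) = 35.269.
The smallest integer n is 36.

36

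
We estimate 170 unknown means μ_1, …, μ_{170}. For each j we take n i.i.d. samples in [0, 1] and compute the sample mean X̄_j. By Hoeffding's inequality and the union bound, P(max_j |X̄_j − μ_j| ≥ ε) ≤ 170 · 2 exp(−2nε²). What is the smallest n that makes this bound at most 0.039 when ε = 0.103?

428

Need 2·170·exp(−2nε²) ≤ 0.039, i.e. exp(−2nε²) ≤ 0.039/340.
So 2nε² ≥ ln(340/0.039) = 9.073139.
Hence n ≥ 9.073139/(2·0.103²) = 427.615.
The smallest integer n is 428.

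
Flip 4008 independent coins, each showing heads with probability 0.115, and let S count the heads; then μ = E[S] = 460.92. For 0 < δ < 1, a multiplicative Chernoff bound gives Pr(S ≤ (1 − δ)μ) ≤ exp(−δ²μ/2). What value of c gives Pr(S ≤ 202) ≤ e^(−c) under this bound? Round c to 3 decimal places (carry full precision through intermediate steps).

72.724

Write 202 = (1 − δ)μ, so δ = 1 − 202/460.92 = 0.5617461…
Then the exponent is δ²μ/2 = (μ − 202)²/(2μ) = 72.723647.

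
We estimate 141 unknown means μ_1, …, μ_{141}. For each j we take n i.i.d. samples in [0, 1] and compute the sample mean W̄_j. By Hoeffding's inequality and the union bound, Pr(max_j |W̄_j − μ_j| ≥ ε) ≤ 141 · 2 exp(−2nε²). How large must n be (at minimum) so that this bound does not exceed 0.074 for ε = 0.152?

179

Need 2·141·exp(−2nε²) ≤ 0.074, i.e. exp(−2nε²) ≤ 0.074/282.
So 2nε² ≥ ln(282/0.074) = 8.245597.
Hence n ≥ 8.245597/(2·0.152²) = 178.445.
The smallest integer n is 179.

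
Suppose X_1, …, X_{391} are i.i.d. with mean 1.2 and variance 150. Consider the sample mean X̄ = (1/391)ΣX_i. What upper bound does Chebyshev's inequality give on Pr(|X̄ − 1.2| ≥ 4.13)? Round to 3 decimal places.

Var(X̄) = Var(X_i)/n = 150/391 = 0.38363.
Chebyshev: Pr(|X̄ − 1.2| ≥ 4.13) ≤ Var(X̄)/(4.13)² = 150/(391·4.13²) = 0.0225.

0.022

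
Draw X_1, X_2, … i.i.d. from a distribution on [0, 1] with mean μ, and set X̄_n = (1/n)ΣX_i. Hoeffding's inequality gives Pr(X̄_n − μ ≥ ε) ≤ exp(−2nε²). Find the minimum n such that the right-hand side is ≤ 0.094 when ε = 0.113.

Require exp(−2nε²) ≤ 0.094, i.e. 2nε² ≥ ln(1/0.094) = 2.364460.
So n ≥ 2.364460 / (2·0.113²) = 92.586.
The smallest integer n is 93.

93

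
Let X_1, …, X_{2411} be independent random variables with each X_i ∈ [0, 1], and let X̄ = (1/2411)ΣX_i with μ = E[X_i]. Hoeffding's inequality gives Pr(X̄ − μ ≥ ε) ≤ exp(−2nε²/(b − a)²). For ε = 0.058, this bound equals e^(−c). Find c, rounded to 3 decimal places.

c = 2nε²/(b − a)² = 2·2411·0.058² / 1² = 16.2212.

16.221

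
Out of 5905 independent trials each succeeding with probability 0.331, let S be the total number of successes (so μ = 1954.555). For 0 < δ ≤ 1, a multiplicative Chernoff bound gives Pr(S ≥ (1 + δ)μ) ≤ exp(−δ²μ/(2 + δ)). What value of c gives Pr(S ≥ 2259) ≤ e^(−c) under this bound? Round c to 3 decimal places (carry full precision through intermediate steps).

21.997

Write 2259 = (1 + δ)μ, so δ = 2259/1954.555 − 1 = 0.1557618…
Then the exponent is δ²μ/(2 + δ) = (2259 − μ)² / (μ·(2 + δ)) = 21.997282.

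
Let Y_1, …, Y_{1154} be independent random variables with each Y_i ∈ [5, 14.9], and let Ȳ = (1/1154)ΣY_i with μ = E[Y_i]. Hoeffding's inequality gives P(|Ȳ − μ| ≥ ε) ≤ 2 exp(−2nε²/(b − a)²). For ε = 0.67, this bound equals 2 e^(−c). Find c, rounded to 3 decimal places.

c = 2nε²/(b − a)² = 2·1154·0.67² / 9.9² = 10.5710.

10.571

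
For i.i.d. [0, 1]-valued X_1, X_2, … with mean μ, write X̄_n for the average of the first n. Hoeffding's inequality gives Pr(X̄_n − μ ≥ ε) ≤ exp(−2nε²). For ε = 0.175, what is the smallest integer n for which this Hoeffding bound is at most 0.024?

61

Require exp(−2nε²) ≤ 0.024, i.e. 2nε² ≥ ln(1/0.024) = 3.729701.
So n ≥ 3.729701 / (2·0.175²) = 60.893.
The smallest integer n is 61.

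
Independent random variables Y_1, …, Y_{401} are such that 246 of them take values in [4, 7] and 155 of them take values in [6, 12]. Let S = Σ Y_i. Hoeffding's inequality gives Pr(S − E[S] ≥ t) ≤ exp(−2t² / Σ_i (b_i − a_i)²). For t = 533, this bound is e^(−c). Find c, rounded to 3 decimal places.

Σ(b_i − a_i)² = 246·3² + 155·6² = 7794.
c = 2t² / 7794 = 2·533² / 7794 = 72.8994.

72.899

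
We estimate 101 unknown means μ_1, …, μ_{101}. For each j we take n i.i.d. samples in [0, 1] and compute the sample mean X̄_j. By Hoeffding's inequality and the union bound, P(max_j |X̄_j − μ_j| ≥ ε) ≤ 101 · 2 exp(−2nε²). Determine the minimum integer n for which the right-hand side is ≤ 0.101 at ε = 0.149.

172

Need 2·101·exp(−2nε²) ≤ 0.101, i.e. exp(−2nε²) ≤ 0.101/202.
So 2nε² ≥ ln(202/0.101) = 7.600902.
Hence n ≥ 7.600902/(2·0.149²) = 171.184.
The smallest integer n is 172.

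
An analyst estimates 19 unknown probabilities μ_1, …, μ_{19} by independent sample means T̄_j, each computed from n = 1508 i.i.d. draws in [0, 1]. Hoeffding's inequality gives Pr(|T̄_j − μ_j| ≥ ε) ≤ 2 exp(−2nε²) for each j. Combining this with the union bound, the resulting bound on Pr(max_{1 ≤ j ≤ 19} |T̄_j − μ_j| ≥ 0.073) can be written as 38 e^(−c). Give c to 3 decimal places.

Union bound over the 19 events: Pr(max_{1 ≤ j ≤ 19} |T̄_j − μ_j| ≥ 0.073) ≤ 19·2·exp(−2nε²) = 38 exp(−2·1508·0.073²).
So c = 2·1508·0.073² = 16.0723.

16.072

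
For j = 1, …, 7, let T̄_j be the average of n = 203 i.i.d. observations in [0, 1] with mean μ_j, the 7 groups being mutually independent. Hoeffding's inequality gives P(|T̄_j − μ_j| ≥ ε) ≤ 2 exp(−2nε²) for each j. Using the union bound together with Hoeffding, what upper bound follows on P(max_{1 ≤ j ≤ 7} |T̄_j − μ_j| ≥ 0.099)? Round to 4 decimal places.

Per-experiment Hoeffding bound: 2·exp(−2·203·0.099²) = 2·exp(−3.97921) = 0.037401.
Union bound over 7 events: 7·0.037401 = 0.26181.

0.2618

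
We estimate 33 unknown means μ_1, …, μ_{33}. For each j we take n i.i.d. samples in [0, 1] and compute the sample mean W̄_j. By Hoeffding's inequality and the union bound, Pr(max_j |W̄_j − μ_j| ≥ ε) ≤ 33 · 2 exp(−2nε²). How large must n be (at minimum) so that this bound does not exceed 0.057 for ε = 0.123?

234

Need 2·33·exp(−2nε²) ≤ 0.057, i.e. exp(−2nε²) ≤ 0.057/66.
So 2nε² ≥ ln(66/0.057) = 7.054359.
Hence n ≥ 7.054359/(2·0.123²) = 233.140.
The smallest integer n is 234.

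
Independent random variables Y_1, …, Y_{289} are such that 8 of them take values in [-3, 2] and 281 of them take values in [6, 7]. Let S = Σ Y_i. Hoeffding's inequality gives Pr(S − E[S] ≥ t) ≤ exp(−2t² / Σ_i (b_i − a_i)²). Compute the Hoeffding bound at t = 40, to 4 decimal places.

Σ(b_i − a_i)² = 8·5² + 281·1² = 481.
Exponent = 2·40² / 481 = 6.65281.
Bound = exp(−6.65281) = 0.00129.

0.0013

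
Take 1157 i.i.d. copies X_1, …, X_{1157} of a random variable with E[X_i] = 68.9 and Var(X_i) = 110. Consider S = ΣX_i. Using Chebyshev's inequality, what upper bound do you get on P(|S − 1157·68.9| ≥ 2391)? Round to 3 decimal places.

Var(S) = n·Var(X_i) = 1157·110 = 127270.
Chebyshev: P(|S − 1157·68.9| ≥ 2391) ≤ Var(S)/2391² = 127270/5716881 = 0.0223.

0.022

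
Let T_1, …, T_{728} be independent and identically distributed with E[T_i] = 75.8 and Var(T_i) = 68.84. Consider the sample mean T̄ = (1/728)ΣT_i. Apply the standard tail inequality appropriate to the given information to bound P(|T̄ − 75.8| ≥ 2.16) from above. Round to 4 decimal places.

With mean and variance of each term known, Chebyshev's inequality bounds the deviation of the sum (or sample mean).
Var(T̄) = Var(T_i)/n = 68.84/728 = 0.09456.
Chebyshev: P(|T̄ − 75.8| ≥ 2.16) ≤ Var(T̄)/(2.16)² = 68.84/(728·2.16²) = 0.0203.

0.0203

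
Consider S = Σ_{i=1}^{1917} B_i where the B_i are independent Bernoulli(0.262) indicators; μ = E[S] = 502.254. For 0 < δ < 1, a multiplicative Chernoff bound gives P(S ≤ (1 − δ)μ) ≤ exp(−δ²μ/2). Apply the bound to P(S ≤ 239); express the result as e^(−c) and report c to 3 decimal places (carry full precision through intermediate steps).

Write 239 = (1 − δ)μ, so δ = 1 − 239/502.254 = 0.5241452…
Then the exponent is δ²μ/2 = (μ − 239)²/(2μ) = 68.991654.

68.992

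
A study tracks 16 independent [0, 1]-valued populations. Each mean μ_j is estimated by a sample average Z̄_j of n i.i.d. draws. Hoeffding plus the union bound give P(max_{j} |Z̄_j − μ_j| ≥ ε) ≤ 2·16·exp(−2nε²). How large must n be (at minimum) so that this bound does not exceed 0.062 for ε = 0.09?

386

Need 2·16·exp(−2nε²) ≤ 0.062, i.e. exp(−2nε²) ≤ 0.062/32.
So 2nε² ≥ ln(32/0.062) = 6.246357.
Hence n ≥ 6.246357/(2·0.09²) = 385.578.
The smallest integer n is 386.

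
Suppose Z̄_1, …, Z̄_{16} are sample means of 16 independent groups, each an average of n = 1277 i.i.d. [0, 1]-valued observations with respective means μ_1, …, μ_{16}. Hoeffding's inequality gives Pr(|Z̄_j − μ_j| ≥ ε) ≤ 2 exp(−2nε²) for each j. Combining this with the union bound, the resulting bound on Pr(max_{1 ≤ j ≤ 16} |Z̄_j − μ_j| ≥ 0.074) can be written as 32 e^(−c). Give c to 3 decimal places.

13.986

Union bound over the 16 events: Pr(max_{1 ≤ j ≤ 16} |Z̄_j − μ_j| ≥ 0.074) ≤ 16·2·exp(−2nε²) = 32 exp(−2·1277·0.074²).
So c = 2·1277·0.074² = 13.9857.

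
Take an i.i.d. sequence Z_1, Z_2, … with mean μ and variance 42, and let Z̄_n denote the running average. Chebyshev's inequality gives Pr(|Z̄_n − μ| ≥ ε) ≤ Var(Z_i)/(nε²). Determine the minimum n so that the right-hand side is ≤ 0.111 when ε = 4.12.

Require 42/(n·4.12²) ≤ 0.111, i.e. n ≥ 42/(0.111·4.12²) = 22.291.
The smallest integer n is 23.

23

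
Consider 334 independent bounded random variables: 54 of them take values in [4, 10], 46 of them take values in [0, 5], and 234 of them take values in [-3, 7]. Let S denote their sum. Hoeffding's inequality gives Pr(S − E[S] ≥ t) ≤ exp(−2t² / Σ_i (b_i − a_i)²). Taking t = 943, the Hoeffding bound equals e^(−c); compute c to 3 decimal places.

67.128

Σ(b_i − a_i)² = 54·6² + 46·5² + 234·10² = 26494.
c = 2t² / 26494 = 2·943² / 26494 = 67.1283.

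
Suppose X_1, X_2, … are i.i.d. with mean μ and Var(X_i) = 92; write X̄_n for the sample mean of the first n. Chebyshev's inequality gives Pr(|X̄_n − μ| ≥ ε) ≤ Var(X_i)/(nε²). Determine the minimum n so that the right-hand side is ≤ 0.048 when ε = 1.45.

Require 92/(n·1.45²) ≤ 0.048, i.e. n ≥ 92/(0.048·1.45²) = 911.613.
The smallest integer n is 912.

912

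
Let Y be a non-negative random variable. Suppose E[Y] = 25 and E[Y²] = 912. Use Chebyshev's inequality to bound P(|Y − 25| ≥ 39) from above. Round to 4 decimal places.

0.1887

Var(Y) = E[Y²] − (E[Y])² = 912 − 625 = 287.
Chebyshev's inequality: P(|Y − μ| ≥ t) ≤ Var(Y)/t² = 287/1521 = 0.1887.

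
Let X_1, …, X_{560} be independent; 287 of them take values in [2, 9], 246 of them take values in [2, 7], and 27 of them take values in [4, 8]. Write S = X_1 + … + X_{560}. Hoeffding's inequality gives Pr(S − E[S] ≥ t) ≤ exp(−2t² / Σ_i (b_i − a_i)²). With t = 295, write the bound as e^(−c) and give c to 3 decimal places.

Σ(b_i − a_i)² = 287·7² + 246·5² + 27·4² = 20645.
c = 2t² / 20645 = 2·295² / 20645 = 8.4306.

8.431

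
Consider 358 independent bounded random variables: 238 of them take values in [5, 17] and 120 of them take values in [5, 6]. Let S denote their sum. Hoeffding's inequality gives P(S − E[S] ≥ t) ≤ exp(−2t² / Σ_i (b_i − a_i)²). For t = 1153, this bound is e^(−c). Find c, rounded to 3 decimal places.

Σ(b_i − a_i)² = 238·12² + 120·1² = 34392.
c = 2t² / 34392 = 2·1153² / 34392 = 77.3092.

77.309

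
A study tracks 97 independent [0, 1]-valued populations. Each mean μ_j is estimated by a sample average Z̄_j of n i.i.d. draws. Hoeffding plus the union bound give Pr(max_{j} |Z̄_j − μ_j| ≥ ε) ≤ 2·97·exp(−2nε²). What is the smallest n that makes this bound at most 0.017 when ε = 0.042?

Need 2·97·exp(−2nε²) ≤ 0.017, i.e. exp(−2nε²) ≤ 0.017/194.
So 2nε² ≥ ln(194/0.017) = 9.342400.
Hence n ≥ 9.342400/(2·0.042²) = 2648.073.
The smallest integer n is 2649.

2649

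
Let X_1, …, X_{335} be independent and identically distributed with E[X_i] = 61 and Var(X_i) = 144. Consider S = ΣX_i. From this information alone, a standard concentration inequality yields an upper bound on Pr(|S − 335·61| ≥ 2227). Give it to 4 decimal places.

0.0097

With mean and variance of each term known, Chebyshev's inequality bounds the deviation of the sum (or sample mean).
Var(S) = n·Var(X_i) = 335·144 = 48240.
Chebyshev: Pr(|S − 335·61| ≥ 2227) ≤ Var(S)/2227² = 48240/4959529 = 0.0097.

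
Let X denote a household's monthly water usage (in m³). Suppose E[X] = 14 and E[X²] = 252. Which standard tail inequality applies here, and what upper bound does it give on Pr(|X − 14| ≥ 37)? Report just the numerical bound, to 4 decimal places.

The first two moments determine the variance, so Chebyshev's inequality is the sharpest standard bound available.
Var(X) = E[X²] − (E[X])² = 252 − 196 = 56.
Chebyshev's inequality: Pr(|X − μ| ≥ t) ≤ Var(X)/t² = 56/1369 = 0.0409.

0.0409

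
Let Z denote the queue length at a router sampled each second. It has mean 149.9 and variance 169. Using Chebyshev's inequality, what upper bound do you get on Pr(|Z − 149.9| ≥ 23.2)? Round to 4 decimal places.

Chebyshev: Pr(|Z − μ| ≥ t) ≤ Var(Z)/t².
Bound = 169 / 538.24 = 0.3140.

0.3140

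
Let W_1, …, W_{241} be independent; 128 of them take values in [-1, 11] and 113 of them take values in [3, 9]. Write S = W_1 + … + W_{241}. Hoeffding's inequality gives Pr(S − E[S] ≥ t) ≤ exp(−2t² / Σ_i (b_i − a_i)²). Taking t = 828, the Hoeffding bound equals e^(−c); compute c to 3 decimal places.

Σ(b_i − a_i)² = 128·12² + 113·6² = 22500.
c = 2t² / 22500 = 2·828² / 22500 = 60.9408.

60.941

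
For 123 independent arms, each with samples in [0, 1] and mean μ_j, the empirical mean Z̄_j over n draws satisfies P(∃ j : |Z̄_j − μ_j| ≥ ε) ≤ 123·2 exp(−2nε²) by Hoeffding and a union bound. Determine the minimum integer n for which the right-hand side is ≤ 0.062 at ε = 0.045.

Need 2·123·exp(−2nε²) ≤ 0.062, i.e. exp(−2nε²) ≤ 0.062/246.
So 2nε² ≥ ln(246/0.062) = 8.285952.
Hence n ≥ 8.285952/(2·0.045²) = 2045.914.
The smallest integer n is 2046.

2046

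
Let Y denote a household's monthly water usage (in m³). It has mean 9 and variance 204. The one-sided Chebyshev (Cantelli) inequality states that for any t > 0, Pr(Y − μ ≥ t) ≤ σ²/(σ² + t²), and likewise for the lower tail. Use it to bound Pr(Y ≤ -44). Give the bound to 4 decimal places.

Here σ² = 204 and t = 53, so σ² + t² = 3013.
Cantelli's bound: 204/3013 = 0.0677.

0.0677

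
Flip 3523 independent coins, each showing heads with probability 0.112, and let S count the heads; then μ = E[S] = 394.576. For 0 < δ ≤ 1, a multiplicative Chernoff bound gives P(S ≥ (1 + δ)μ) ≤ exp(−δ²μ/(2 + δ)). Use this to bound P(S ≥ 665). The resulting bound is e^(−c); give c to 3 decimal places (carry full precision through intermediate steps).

69.017

Write 665 = (1 + δ)μ, so δ = 665/394.576 − 1 = 0.6853534…
Then the exponent is δ²μ/(2 + δ) = (665 − μ)² / (μ·(2 + δ)) = 69.017361.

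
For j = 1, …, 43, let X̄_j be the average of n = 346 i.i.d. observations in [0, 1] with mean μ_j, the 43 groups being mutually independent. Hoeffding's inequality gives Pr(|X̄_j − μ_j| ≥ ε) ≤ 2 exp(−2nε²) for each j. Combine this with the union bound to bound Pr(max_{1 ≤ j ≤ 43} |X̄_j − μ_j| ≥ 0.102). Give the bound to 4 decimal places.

Per-experiment Hoeffding bound: 2·exp(−2·346·0.102²) = 2·exp(−7.19957) = 0.0014938.
Union bound over 43 events: 43·0.0014938 = 0.06423.

0.0642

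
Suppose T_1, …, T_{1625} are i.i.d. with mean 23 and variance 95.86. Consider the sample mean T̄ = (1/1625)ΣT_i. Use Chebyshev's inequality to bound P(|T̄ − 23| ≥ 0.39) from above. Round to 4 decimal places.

Var(T̄) = Var(T_i)/n = 95.86/1625 = 0.058991.
Chebyshev: P(|T̄ − 23| ≥ 0.39) ≤ Var(T̄)/(0.39)² = 95.86/(1625·0.39²) = 0.3878.

0.3878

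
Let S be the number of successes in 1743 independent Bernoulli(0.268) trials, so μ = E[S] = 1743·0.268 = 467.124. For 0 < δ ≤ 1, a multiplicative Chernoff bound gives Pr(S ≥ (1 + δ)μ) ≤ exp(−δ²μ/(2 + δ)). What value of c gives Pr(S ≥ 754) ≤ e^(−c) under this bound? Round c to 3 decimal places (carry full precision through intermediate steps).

67.395

Write 754 = (1 + δ)μ, so δ = 754/467.124 − 1 = 0.6141324…
Then the exponent is δ²μ/(2 + δ) = (754 − μ)² / (μ·(2 + δ)) = 67.395153.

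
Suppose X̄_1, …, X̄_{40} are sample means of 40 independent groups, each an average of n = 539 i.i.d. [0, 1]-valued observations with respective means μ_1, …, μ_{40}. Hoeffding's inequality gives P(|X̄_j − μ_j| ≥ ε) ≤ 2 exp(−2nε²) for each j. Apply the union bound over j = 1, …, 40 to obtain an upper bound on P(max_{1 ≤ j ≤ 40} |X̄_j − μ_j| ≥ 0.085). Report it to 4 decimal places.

Per-experiment Hoeffding bound: 2·exp(−2·539·0.085²) = 2·exp(−7.78855) = 0.00082891.
Union bound over 40 events: 40·0.00082891 = 0.03316.

0.0332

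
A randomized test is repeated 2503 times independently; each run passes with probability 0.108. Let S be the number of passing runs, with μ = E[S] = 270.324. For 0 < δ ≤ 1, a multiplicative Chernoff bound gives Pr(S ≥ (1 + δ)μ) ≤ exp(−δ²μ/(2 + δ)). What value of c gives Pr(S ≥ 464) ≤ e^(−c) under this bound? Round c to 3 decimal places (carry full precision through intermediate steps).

51.082

Write 464 = (1 + δ)μ, so δ = 464/270.324 − 1 = 0.7164588…
Then the exponent is δ²μ/(2 + δ) = (464 − μ)² / (μ·(2 + δ)) = 51.081529.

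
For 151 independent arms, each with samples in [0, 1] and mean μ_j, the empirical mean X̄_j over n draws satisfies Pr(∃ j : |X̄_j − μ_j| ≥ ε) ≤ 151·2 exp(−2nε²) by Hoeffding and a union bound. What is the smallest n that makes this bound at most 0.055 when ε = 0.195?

Need 2·151·exp(−2nε²) ≤ 0.055, i.e. exp(−2nε²) ≤ 0.055/302.
So 2nε² ≥ ln(302/0.055) = 8.610849.
Hence n ≥ 8.610849/(2·0.195²) = 113.226.
The smallest integer n is 114.

114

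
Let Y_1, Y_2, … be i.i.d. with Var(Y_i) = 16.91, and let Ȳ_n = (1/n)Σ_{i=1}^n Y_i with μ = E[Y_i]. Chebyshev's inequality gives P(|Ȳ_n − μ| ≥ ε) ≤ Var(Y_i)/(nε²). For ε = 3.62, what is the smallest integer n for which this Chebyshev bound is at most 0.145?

9

Require 16.91/(n·3.62²) ≤ 0.145, i.e. n ≥ 16.91/(0.145·3.62²) = 8.899.
The smallest integer n is 9.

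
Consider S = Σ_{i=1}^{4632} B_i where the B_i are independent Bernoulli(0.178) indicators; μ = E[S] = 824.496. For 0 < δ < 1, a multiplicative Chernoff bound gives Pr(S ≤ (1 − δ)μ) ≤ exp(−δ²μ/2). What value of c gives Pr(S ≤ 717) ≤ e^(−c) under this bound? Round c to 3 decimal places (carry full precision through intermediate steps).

Write 717 = (1 − δ)μ, so δ = 1 − 717/824.496 = 0.1303778…
Then the exponent is δ²μ/2 = (μ − 717)²/(2μ) = 7.007548.

7.008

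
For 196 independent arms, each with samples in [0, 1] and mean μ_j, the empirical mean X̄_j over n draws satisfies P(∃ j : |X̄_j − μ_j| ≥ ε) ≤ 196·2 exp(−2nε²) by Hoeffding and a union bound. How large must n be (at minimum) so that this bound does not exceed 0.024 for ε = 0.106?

Need 2·196·exp(−2nε²) ≤ 0.024, i.e. exp(−2nε²) ≤ 0.024/392.
So 2nε² ≥ ln(392/0.024) = 9.700963.
Hence n ≥ 9.700963/(2·0.106²) = 431.691.
The smallest integer n is 432.

432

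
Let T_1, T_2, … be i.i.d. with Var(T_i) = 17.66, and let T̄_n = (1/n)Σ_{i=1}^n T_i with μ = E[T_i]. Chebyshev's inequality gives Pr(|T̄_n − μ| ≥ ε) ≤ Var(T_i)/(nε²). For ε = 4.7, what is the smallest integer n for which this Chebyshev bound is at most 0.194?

Require 17.66/(n·4.7²) ≤ 0.194, i.e. n ≥ 17.66/(0.194·4.7²) = 4.121.
The smallest integer n is 5.

5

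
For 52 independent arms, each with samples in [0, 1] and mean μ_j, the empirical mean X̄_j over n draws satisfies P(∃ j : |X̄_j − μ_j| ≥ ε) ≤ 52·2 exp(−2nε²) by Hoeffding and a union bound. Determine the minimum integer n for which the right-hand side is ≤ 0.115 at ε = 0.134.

Need 2·52·exp(−2nε²) ≤ 0.115, i.e. exp(−2nε²) ≤ 0.115/104.
So 2nε² ≥ ln(104/0.115) = 6.807214.
Hence n ≥ 6.807214/(2·0.134²) = 189.553.
The smallest integer n is 190.

190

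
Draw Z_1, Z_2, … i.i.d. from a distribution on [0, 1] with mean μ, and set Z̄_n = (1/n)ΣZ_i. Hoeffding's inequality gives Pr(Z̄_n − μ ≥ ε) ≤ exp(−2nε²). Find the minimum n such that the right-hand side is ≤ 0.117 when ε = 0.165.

40

Require exp(−2nε²) ≤ 0.117, i.e. 2nε² ≥ ln(1/0.117) = 2.145581.
So n ≥ 2.145581 / (2·0.165²) = 39.405.
The smallest integer n is 40.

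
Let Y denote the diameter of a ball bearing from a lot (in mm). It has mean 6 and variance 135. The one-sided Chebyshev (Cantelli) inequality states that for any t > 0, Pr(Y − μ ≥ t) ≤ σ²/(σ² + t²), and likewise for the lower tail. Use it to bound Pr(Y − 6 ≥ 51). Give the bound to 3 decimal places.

Here σ² = 135 and t = 51, so σ² + t² = 2736.
Cantelli's bound: 135/2736 = 0.0493.

0.049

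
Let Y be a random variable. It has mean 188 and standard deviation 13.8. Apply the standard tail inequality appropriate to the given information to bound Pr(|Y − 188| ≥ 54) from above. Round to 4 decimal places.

0.0653

Mean and variance are known, so Chebyshev's inequality applies.
Chebyshev: Pr(|Y − μ| ≥ t) ≤ Var(Y)/t².
Var(Y) = σ² = 13.8² = 190.44.
Bound = 190.44 / 2916 = 0.0653.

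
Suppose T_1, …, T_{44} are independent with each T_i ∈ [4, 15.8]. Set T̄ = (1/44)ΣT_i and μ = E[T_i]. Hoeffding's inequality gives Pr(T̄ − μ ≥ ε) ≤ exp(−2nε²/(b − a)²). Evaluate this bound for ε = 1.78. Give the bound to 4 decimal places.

Exponent: 2nε²/(b − a)² = 2·44·1.78² / 11.8² = 2.00244.
Bound = exp(−2.00244) = 0.13501.

0.1350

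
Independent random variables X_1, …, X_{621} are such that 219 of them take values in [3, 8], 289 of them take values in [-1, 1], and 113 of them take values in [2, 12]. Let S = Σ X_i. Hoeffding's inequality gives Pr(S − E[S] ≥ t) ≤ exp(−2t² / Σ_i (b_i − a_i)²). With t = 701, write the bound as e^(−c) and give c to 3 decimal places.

Σ(b_i − a_i)² = 219·5² + 289·2² + 113·10² = 17931.
c = 2t² / 17931 = 2·701² / 17931 = 54.8102.

54.810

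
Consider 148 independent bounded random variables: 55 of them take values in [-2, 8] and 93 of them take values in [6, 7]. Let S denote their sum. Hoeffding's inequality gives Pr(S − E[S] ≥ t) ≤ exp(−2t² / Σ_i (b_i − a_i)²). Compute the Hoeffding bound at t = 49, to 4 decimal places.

0.4238

Σ(b_i − a_i)² = 55·10² + 93·1² = 5593.
Exponent = 2·49² / 5593 = 0.85857.
Bound = exp(−0.85857) = 0.42377.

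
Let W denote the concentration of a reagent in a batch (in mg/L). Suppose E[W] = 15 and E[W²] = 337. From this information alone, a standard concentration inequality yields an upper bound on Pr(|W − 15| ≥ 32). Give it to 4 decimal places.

0.1094

The first two moments determine the variance, so Chebyshev's inequality is the sharpest standard bound available.
Var(W) = E[W²] − (E[W])² = 337 − 225 = 112.
Chebyshev's inequality: Pr(|W − μ| ≥ t) ≤ Var(W)/t² = 112/1024 = 0.1094.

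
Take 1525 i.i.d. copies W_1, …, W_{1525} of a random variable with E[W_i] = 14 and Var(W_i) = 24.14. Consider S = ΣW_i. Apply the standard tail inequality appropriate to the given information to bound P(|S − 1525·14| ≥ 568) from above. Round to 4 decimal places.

With mean and variance of each term known, Chebyshev's inequality bounds the deviation of the sum (or sample mean).
Var(S) = n·Var(W_i) = 1525·24.14 = 36813.5.
Chebyshev: P(|S − 1525·14| ≥ 568) ≤ Var(S)/568² = 36813.5/322624 = 0.1141.

0.1141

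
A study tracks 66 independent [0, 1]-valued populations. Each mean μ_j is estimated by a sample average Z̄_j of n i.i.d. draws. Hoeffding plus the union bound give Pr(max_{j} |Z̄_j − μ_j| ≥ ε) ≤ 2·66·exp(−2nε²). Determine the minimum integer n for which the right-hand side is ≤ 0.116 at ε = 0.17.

Need 2·66·exp(−2nε²) ≤ 0.116, i.e. exp(−2nε²) ≤ 0.116/132.
So 2nε² ≥ ln(132/0.116) = 7.036967.
Hence n ≥ 7.036967/(2·0.17²) = 121.747.
The smallest integer n is 122.

122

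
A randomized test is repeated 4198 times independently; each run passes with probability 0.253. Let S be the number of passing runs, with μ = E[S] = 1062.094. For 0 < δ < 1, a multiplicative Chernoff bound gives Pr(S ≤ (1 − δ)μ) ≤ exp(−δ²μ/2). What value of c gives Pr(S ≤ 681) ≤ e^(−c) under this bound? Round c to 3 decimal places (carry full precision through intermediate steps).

68.371

Write 681 = (1 − δ)μ, so δ = 1 − 681/1062.094 = 0.3588138…
Then the exponent is δ²μ/2 = (μ − 681)²/(2μ) = 68.370896.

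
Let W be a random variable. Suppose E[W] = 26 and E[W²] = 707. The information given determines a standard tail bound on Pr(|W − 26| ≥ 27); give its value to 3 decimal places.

0.043

The first two moments determine the variance, so Chebyshev's inequality is the sharpest standard bound available.
Var(W) = E[W²] − (E[W])² = 707 − 676 = 31.
Chebyshev's inequality: Pr(|W − μ| ≥ t) ≤ Var(W)/t² = 31/729 = 0.0425.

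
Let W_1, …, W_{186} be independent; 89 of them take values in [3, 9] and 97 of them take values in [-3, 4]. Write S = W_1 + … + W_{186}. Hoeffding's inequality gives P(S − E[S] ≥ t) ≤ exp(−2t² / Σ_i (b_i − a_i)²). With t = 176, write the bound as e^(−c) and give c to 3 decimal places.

Σ(b_i − a_i)² = 89·6² + 97·7² = 7957.
c = 2t² / 7957 = 2·176² / 7957 = 7.7858.

7.786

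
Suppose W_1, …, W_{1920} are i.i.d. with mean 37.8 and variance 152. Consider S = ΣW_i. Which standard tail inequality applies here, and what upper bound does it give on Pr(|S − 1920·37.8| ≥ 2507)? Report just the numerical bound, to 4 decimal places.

0.0464

With mean and variance of each term known, Chebyshev's inequality bounds the deviation of the sum (or sample mean).
Var(S) = n·Var(W_i) = 1920·152 = 291840.
Chebyshev: Pr(|S − 1920·37.8| ≥ 2507) ≤ Var(S)/2507² = 291840/6285049 = 0.0464.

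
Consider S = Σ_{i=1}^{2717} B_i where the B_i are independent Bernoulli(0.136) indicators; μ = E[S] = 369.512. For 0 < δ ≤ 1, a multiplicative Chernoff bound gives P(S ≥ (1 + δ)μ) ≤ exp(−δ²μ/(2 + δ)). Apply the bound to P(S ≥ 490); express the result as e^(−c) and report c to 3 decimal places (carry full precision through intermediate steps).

Write 490 = (1 + δ)μ, so δ = 490/369.512 − 1 = 0.3260733…
Then the exponent is δ²μ/(2 + δ) = (490 − μ)² / (μ·(2 + δ)) = 16.890233.

16.890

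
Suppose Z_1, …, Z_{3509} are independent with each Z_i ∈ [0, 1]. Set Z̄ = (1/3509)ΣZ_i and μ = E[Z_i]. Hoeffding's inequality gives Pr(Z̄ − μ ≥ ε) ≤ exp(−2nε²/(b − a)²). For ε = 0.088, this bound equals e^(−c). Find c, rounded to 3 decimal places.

54.347

c = 2nε²/(b − a)² = 2·3509·0.088² / 1² = 54.3474.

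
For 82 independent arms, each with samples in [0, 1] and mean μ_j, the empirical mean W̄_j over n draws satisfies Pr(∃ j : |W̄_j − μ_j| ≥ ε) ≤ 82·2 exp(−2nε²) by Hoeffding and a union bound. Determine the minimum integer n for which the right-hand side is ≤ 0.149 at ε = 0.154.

148

Need 2·82·exp(−2nε²) ≤ 0.149, i.e. exp(−2nε²) ≤ 0.149/164.
So 2nε² ≥ ln(164/0.149) = 7.003675.
Hence n ≥ 7.003675/(2·0.154²) = 147.657.
The smallest integer n is 148.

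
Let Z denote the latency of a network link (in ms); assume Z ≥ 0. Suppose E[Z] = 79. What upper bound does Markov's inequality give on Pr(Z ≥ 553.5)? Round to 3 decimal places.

0.143

Markov's inequality: for a non-negative random variable, Pr(Z ≥ a) ≤ E[Z]/a.
Here E[Z] = 79 and a = 553.5, so the bound is 79/553.5 = 0.1427.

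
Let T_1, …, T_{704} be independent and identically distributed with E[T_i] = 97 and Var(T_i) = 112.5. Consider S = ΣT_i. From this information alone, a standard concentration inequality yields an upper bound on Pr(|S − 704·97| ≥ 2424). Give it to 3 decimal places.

0.013

With mean and variance of each term known, Chebyshev's inequality bounds the deviation of the sum (or sample mean).
Var(S) = n·Var(T_i) = 704·112.5 = 79200.
Chebyshev: Pr(|S − 704·97| ≥ 2424) ≤ Var(S)/2424² = 79200/5875776 = 0.0135.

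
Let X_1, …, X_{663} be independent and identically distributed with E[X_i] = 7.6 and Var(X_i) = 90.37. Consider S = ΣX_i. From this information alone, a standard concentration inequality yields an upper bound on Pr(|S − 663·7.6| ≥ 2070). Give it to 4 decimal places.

0.0140

With mean and variance of each term known, Chebyshev's inequality bounds the deviation of the sum (or sample mean).
Var(S) = n·Var(X_i) = 663·90.37 = 59915.31.
Chebyshev: Pr(|S − 663·7.6| ≥ 2070) ≤ Var(S)/2070² = 59915.31/4284900 = 0.0140.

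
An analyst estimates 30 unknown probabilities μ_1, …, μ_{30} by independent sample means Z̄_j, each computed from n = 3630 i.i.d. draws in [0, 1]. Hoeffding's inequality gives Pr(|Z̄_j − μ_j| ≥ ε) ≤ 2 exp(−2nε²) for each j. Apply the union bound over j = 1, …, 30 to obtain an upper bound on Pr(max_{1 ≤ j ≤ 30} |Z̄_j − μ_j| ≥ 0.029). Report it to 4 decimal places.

Per-experiment Hoeffding bound: 2·exp(−2·3630·0.029²) = 2·exp(−6.10566) = 0.0044604.
Union bound over 30 events: 30·0.0044604 = 0.13381.

0.1338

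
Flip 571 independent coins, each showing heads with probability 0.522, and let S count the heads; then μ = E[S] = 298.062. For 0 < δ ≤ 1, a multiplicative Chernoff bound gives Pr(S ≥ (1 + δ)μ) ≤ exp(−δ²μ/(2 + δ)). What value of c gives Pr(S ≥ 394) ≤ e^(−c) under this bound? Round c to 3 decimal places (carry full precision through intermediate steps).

13.300

Write 394 = (1 + δ)μ, so δ = 394/298.062 − 1 = 0.3218726…
Then the exponent is δ²μ/(2 + δ) = (394 − μ)² / (μ·(2 + δ)) = 13.299531.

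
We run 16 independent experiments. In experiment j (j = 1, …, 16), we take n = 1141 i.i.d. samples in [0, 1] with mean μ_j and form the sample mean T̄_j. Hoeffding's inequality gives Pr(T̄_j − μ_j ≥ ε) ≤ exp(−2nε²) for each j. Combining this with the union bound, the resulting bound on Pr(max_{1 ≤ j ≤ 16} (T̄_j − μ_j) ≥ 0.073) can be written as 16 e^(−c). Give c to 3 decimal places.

Union bound over the 16 events: Pr(max_{1 ≤ j ≤ 16} (T̄_j − μ_j) ≥ 0.073) ≤ 16·exp(−2nε²) = 16 exp(−2·1141·0.073²).
So c = 2·1141·0.073² = 12.1608.

12.161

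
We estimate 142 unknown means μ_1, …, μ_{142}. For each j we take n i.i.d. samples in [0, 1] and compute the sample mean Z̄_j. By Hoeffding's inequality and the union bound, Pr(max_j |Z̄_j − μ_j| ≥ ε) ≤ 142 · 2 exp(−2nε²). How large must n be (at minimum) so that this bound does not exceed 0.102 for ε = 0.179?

124

Need 2·142·exp(−2nε²) ≤ 0.102, i.e. exp(−2nε²) ≤ 0.102/284.
So 2nε² ≥ ln(284/0.102) = 7.931757.
Hence n ≥ 7.931757/(2·0.179²) = 123.775.
The smallest integer n is 124.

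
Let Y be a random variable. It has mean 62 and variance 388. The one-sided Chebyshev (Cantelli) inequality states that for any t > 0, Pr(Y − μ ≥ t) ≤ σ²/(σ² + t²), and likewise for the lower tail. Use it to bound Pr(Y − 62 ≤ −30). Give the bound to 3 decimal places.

0.301

Here σ² = 388 and t = 30, so σ² + t² = 1288.
Cantelli's bound: 388/1288 = 0.3012.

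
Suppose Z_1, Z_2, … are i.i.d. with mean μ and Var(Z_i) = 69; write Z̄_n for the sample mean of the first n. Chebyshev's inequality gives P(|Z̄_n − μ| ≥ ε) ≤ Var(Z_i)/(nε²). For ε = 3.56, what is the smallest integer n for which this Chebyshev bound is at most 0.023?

Require 69/(n·3.56²) ≤ 0.023, i.e. n ≥ 69/(0.023·3.56²) = 236.713.
The smallest integer n is 237.

237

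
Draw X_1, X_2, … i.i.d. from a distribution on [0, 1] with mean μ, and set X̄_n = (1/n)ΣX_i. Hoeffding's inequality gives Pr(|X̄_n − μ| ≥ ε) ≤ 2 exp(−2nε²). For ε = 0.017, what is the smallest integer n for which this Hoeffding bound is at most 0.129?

4743

Require 2·exp(−2nε²) ≤ 0.129, i.e. 2nε² ≥ ln(2/0.129) = 2.741090.
So n ≥ 2.741090 / (2·0.017²) = 4742.370.
The smallest integer n is 4743.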